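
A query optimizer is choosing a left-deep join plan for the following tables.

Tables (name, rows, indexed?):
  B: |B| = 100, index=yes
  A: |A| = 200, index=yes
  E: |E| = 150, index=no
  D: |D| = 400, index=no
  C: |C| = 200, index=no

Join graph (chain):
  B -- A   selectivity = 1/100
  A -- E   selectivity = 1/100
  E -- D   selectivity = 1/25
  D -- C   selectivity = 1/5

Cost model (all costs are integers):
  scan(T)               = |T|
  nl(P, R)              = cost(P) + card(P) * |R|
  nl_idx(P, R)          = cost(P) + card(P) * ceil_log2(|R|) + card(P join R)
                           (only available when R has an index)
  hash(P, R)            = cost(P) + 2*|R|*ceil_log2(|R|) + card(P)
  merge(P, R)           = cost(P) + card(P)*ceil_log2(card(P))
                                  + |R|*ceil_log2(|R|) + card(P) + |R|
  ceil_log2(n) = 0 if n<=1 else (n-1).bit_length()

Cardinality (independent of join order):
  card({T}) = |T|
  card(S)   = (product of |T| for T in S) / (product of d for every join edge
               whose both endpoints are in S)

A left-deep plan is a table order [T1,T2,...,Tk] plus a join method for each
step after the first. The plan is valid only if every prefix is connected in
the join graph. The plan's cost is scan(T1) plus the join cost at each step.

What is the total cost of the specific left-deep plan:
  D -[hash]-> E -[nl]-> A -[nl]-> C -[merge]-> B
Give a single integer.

step 1: scan D: cost=400, card=400
step 2: join E via hash
    card(P join E) = 400*150/(25) = 2400
    cost = 400 + 2*150*8 + 400 = 3200
step 3: join A via nl
    card(P join A) = 2400*200/(100) = 4800
    cost = 3200 + 2400*200 = 483200
step 4: join C via nl
    card(P join C) = 4800*200/(5) = 192000
    cost = 483200 + 4800*200 = 1443200
step 5: join B via merge
    card(P join B) = 192000*100/(100) = 192000
    cost = 1443200 + 192000*18 + 100*7 + 192000 + 100 = 5092000

5092000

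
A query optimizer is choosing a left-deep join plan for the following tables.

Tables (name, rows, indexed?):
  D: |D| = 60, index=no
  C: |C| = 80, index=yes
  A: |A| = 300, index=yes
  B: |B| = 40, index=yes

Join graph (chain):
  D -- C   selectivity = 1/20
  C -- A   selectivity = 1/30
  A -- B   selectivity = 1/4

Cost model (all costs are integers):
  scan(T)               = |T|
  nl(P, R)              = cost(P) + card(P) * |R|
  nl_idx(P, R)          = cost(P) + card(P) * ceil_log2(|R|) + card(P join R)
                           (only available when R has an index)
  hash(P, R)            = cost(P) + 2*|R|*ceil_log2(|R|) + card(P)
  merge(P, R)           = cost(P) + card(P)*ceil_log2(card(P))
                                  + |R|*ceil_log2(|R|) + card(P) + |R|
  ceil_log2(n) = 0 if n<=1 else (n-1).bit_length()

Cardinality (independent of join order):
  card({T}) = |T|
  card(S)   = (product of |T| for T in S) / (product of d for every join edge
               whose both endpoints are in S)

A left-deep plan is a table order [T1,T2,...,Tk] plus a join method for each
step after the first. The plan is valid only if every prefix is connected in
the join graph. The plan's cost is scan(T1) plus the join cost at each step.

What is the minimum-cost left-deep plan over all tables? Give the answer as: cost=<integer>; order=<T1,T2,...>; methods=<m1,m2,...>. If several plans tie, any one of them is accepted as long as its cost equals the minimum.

cost=6000; order=C,A,D,B; methods=nl_idx,hash,hash

Selinger DP (subsets sized 1..n):
  {D}: scan cost=60, card=60
  {C}: scan cost=80, card=80
  {A}: scan cost=300, card=300
  {B}: scan cost=40, card=40
  {CD}: card=240; try (C,nl_idx)→720, (D,hash)→880, (C,merge)→1120, (D,merge)→1140, (C,hash)→1240, (C,nl)→4860 …(+1); best=720 via (C,nl_idx)
  {AC}: card=800; try (A,nl_idx)→1600, (C,hash)→1720, (C,nl_idx)→3200, (A,merge)→3720, (C,merge)→3940, (A,hash)→5560 …(+2); best=1600 via (A,nl_idx)
  {AB}: card=3000; try (B,hash)→1080, (A,merge)→3320, (A,nl_idx)→3400, (B,merge)→3580, (B,nl_idx)→5100, (A,hash)→5480 …(+2); best=1080 via (B,hash)
  {ACD}: card=2400; try (D,hash)→3120, (A,nl_idx)→5280, (A,merge)→5880, (A,hash)→6360, (D,merge)→10820, (D,nl)→49600 …(+1); best=3120 via (D,hash)
  {ABC}: card=8000; try (B,hash)→2880, (C,hash)→5200, (B,merge)→10680, (B,nl_idx)→14400, (C,nl_idx)→30080, (B,nl)→33600 …(+2); best=2880 via (B,hash)
  {ABCD}: card=24000; try (B,hash)→6000, (D,hash)→11600, (B,merge)→34600, (B,nl_idx)→41520, (B,nl)→99120, (D,merge)→115300 …(+1); best=6000 via (B,hash)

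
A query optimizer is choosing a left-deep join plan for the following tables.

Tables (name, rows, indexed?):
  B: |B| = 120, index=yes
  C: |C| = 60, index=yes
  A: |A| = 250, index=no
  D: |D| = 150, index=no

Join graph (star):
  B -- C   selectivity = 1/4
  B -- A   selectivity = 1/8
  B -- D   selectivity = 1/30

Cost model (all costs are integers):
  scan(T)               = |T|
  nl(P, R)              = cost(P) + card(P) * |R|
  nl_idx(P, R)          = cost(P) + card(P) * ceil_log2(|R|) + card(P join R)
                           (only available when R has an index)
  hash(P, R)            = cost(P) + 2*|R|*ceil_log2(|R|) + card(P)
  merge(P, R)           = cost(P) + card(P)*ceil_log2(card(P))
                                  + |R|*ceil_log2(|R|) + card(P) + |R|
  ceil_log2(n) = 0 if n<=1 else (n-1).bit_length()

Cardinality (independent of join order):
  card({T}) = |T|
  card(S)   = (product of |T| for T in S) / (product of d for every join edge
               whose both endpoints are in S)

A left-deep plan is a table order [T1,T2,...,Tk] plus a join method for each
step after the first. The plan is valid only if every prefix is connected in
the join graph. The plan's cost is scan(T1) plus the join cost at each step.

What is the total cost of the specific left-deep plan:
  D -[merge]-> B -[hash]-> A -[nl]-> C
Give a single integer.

1132060

step 1: scan D: cost=150, card=150
step 2: join B via merge
    card(P join B) = 150*120/(30) = 600
    cost = 150 + 150*8 + 120*7 + 150 + 120 = 2460
step 3: join A via hash
    card(P join A) = 600*250/(8) = 18750
    cost = 2460 + 2*250*8 + 600 = 7060
step 4: join C via nl
    card(P join C) = 18750*60/(4) = 281250
    cost = 7060 + 18750*60 = 1132060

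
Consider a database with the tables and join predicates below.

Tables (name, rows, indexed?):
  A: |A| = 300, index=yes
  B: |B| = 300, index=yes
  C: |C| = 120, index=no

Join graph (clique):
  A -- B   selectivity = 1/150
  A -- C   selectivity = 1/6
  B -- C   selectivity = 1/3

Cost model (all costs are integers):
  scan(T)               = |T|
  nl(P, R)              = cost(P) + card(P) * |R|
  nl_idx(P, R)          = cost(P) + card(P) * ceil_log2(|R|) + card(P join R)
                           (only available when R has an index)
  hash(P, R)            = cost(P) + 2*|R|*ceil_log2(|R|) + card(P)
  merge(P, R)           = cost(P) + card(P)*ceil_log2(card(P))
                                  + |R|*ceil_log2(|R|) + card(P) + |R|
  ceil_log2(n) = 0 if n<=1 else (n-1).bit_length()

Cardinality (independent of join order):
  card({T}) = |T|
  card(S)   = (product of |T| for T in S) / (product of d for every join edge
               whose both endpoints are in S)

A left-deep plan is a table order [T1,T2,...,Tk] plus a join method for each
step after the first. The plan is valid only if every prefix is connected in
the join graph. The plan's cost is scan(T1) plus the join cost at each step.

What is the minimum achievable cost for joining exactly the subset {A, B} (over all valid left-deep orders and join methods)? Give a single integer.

3600

Selinger DP over subsets of {A,B}:
  {A}: scan cost=300, card=300
  {B}: scan cost=300, card=300
  {AB}: card=600; try (B,nl_idx)→3600, (A,nl_idx)→3600, (B,hash)→6000, (A,hash)→6000, (B,merge)→6300, (A,merge)→6300 …(+2); best=3600 via (B,nl_idx)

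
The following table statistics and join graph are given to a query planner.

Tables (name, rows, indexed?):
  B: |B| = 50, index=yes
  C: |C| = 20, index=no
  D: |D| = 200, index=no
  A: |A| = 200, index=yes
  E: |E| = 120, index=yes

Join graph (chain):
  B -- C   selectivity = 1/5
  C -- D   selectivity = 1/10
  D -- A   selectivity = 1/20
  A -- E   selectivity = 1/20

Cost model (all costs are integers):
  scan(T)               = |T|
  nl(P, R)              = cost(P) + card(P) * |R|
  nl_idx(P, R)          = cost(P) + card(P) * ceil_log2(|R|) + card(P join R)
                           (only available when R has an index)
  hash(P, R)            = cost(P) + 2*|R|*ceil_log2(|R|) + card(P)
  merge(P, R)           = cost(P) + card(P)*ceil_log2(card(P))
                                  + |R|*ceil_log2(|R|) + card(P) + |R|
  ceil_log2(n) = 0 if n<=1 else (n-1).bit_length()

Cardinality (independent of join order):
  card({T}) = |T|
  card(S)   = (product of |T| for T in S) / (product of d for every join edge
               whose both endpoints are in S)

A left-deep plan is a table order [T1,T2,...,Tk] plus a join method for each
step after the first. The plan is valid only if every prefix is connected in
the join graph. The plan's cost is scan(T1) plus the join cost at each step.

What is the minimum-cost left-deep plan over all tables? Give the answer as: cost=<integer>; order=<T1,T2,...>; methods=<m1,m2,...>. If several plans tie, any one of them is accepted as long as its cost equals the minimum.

Selinger DP (subsets sized 1..n):
  {B}: scan cost=50, card=50
  {C}: scan cost=20, card=20
  {D}: scan cost=200, card=200
  {A}: scan cost=200, card=200
  {E}: scan cost=120, card=120
  {BC}: card=200; try (C,hash)→300, (B,nl_idx)→340, (B,merge)→490, (C,merge)→520, (B,hash)→640, (B,nl)→1020 …(+1); best=300 via (C,hash)
  {CD}: card=400; try (C,hash)→600, (D,merge)→1940, (C,merge)→2120, (D,hash)→3240, (D,nl)→4020, (C,nl)→4200; best=600 via (C,hash)
  {AD}: card=2000; try (D,hash)→3600, (A,hash)→3600, (D,merge)→3800, (A,merge)→3800, (A,nl_idx)→3800, (D,nl)→40200 …(+1); best=3600 via (D,hash)
  {AE}: card=1200; try (E,hash)→2080, (A,nl_idx)→2280, (E,nl_idx)→2800, (A,merge)→2880, (E,merge)→2960, (A,hash)→3440 …(+2); best=2080 via (E,hash)
  {BCD}: card=4000; try (B,hash)→1600, (D,hash)→3700, (D,merge)→3900, (B,merge)→4950, (B,nl_idx)→7000, (B,nl)→20600 …(+1); best=1600 via (B,hash)
  {ACD}: card=4000; try (A,hash)→4200, (C,hash)→5800, (A,merge)→6400, (A,nl_idx)→7800, (C,merge)→27720, (C,nl)→43600 …(+1); best=4200 via (A,hash)
  {ADE}: card=12000; try (D,hash)→6480, (E,hash)→7280, (D,merge)→18280, (E,merge)→28560, (E,nl_idx)→29600, (D,nl)→242080 …(+1); best=6480 via (D,hash)
  {ABCD}: card=40000; try (B,hash)→8800, (A,hash)→8800, (A,merge)→55400, (B,merge)→56550, (B,nl_idx)→68200, (A,nl_idx)→73600 …(+2); best=8800 via (B,hash)
  {ACDE}: card=24000; try (E,hash)→9880, (C,hash)→18680, (E,nl_idx)→56200, (E,merge)→57160, (C,merge)→186600, (C,nl)→246480 …(+1); best=9880 via (E,hash)
  {ABCDE}: card=240000; try (B,hash)→34480, (E,hash)→50480, (B,nl_idx)→393880, (B,merge)→394230, (E,nl_idx)→528800, (E,merge)→689760 …(+2); best=34480 via (B,hash)

cost=34480; order=D,C,A,E,B; methods=hash,hash,hash,hash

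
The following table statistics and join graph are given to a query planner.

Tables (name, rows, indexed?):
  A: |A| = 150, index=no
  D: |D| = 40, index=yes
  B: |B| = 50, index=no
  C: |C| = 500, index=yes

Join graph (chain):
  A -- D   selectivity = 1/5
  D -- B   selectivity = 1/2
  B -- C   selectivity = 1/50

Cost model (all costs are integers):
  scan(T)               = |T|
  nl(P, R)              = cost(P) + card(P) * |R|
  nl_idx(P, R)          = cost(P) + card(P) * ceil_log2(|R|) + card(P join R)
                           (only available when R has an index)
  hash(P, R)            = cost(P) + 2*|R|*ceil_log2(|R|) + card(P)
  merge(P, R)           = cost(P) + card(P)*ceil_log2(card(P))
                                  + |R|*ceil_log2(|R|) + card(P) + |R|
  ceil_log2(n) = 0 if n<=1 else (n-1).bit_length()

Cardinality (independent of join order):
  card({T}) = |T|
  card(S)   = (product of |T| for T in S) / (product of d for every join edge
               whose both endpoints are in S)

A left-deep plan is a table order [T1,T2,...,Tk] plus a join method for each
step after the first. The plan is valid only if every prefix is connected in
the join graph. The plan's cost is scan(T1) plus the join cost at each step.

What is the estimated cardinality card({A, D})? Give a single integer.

Tables in S: A(150), D(40)
Edges inside S: A-D(d=5)
numerator = 150 * 40 = 6000
denominator = 5 = 5
card(S) = 6000 / 5 = 1200

1200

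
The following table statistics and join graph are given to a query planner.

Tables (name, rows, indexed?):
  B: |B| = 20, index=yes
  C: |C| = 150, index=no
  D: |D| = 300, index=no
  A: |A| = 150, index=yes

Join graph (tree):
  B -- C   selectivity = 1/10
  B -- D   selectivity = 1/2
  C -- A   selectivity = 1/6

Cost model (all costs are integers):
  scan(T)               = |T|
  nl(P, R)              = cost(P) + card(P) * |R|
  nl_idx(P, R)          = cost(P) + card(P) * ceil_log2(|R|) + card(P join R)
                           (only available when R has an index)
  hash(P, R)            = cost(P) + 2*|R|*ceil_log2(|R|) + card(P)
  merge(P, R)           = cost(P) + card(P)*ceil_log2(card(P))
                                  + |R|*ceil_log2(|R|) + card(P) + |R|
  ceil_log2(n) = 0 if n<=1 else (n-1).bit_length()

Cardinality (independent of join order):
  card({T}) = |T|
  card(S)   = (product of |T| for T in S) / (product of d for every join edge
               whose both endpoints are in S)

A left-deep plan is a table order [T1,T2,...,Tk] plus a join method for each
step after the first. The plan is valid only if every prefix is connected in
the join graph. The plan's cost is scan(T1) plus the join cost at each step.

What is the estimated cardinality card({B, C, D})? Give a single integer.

45000

Tables in S: B(20), C(150), D(300)
Edges inside S: B-C(d=10), B-D(d=2)
numerator = 20 * 150 * 300 = 900000
denominator = 10 * 2 = 20
card(S) = 900000 / 20 = 45000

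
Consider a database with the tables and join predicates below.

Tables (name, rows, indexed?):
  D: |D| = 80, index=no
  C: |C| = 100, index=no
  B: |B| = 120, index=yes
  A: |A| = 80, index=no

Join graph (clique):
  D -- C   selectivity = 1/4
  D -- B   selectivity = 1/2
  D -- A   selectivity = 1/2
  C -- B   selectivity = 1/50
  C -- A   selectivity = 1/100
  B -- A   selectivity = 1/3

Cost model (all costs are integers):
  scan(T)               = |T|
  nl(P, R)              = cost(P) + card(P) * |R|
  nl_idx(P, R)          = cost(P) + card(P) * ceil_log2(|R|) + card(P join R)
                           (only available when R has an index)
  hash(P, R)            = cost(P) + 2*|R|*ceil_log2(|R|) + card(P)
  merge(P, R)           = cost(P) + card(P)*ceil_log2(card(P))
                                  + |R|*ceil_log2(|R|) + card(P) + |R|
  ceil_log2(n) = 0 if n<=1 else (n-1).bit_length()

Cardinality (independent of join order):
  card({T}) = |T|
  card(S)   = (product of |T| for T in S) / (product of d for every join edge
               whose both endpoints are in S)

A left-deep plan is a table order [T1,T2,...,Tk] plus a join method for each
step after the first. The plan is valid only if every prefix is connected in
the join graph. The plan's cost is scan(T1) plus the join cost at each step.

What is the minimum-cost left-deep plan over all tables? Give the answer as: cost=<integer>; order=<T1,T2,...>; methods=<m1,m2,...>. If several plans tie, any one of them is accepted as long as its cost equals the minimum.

cost=3032; order=C,A,B,D; methods=hash,nl_idx,merge

Selinger DP (subsets sized 1..n):
  {D}: scan cost=80, card=80
  {C}: scan cost=100, card=100
  {B}: scan cost=120, card=120
  {A}: scan cost=80, card=80
  {CD}: card=2000; try (D,hash)→1320, (C,merge)→1520, (D,merge)→1540, (C,hash)→1560, (C,nl)→8080, (D,nl)→8100; best=1320 via (D,hash)
  {BD}: card=4800; try (D,hash)→1360, (B,merge)→1680, (D,merge)→1720, (B,hash)→1840, (B,nl_idx)→5440, (B,nl)→9680 …(+1); best=1360 via (D,hash)
  {AD}: card=3200; try (D,hash)→1280, (A,hash)→1280, (D,merge)→1360, (A,merge)→1360, (D,nl)→6480, (A,nl)→6480; best=1280 via (D,hash)
  {BC}: card=240; try (B,nl_idx)→1040, (C,hash)→1640, (B,merge)→1860, (C,merge)→1880, (B,hash)→1880, (B,nl)→12100 …(+1); best=1040 via (B,nl_idx)
  {AC}: card=80; try (A,hash)→1320, (C,merge)→1520, (A,merge)→1540, (C,hash)→1560, (C,nl)→8080, (A,nl)→8100; best=1320 via (A,hash)
  {AB}: card=3200; try (A,hash)→1360, (B,merge)→1680, (A,merge)→1720, (B,hash)→1840, (B,nl_idx)→3840, (B,nl)→9680 …(+1); best=1360 via (A,hash)
  {BCD}: card=2400; try (D,hash)→2400, (D,merge)→3840, (B,hash)→5000, (C,hash)→7560, (B,nl_idx)→17720, (D,nl)→20240 …(+4); best=2400 via (D,hash)
  {ACD}: card=800; try (D,hash)→2520, (D,merge)→2600, (A,hash)→4440, (C,hash)→5880, (D,nl)→7720, (A,merge)→25960 …(+3); best=2520 via (D,hash)
  {ABD}: card=64000; try (D,hash)→5680, (B,hash)→6160, (A,hash)→7280, (D,merge)→43600, (B,merge)→43840, (A,merge)→69200 …(+4); best=5680 via (D,hash)
  {ABC}: card=64; try (B,nl_idx)→1944, (A,hash)→2400, (B,merge)→2920, (B,hash)→3080, (A,merge)→3840, (C,hash)→5960 …(+4); best=1944 via (B,nl_idx)
  {ABCD}: card=320; try (D,merge)→3032, (D,hash)→3128, (B,hash)→5000, (A,hash)→5920, (D,nl)→7064, (B,nl_idx)→8440 …(+7); best=3032 via (D,merge)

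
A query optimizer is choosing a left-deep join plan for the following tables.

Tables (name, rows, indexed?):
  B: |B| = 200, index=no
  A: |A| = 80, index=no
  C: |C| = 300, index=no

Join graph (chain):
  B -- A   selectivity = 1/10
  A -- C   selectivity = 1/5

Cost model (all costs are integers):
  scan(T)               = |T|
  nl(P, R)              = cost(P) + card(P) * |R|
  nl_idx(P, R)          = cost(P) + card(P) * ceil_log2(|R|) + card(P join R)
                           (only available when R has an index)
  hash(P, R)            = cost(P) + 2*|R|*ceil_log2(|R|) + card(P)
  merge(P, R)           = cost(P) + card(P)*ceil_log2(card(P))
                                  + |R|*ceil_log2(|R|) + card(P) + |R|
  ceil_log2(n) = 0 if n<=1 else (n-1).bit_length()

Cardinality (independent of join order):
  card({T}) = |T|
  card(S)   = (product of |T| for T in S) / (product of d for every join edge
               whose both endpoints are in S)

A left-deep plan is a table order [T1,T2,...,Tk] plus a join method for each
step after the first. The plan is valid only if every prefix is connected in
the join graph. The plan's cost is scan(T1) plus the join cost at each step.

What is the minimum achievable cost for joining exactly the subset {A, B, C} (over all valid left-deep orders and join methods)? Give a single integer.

8520

Selinger DP over subsets of {A,B,C}:
  {B}: scan cost=200, card=200
  {A}: scan cost=80, card=80
  {C}: scan cost=300, card=300
  {AB}: card=1600; try (A,hash)→1520, (B,merge)→2520, (A,merge)→2640, (B,hash)→3360, (B,nl)→16080, (A,nl)→16200; best=1520 via (A,hash)
  {AC}: card=4800; try (A,hash)→1720, (C,merge)→3720, (A,merge)→3940, (C,hash)→5560, (C,nl)→24080, (A,nl)→24300; best=1720 via (A,hash)
  {ABC}: card=96000; try (C,hash)→8520, (B,hash)→9720, (C,merge)→23720, (B,merge)→70720, (C,nl)→481520, (B,nl)→961720; best=8520 via (C,hash)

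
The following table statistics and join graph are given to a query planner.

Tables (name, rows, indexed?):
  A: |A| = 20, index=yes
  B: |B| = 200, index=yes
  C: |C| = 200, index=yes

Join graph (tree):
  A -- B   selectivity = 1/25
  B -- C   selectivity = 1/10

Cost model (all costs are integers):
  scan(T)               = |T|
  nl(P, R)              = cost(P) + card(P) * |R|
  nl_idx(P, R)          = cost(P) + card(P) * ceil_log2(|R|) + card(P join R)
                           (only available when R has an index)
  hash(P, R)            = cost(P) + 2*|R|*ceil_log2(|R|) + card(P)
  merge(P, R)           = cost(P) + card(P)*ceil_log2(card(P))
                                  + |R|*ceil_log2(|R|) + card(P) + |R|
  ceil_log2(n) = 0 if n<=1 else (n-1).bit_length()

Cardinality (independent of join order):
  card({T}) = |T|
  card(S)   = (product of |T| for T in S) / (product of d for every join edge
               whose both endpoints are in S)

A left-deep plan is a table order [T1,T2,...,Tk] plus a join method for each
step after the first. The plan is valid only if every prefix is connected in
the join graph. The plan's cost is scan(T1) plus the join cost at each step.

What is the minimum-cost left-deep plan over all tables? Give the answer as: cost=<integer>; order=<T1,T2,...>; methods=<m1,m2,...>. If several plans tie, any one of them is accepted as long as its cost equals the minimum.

Selinger DP (subsets sized 1..n):
  {A}: scan cost=20, card=20
  {B}: scan cost=200, card=200
  {C}: scan cost=200, card=200
  {AB}: card=160; try (B,nl_idx)→340, (A,hash)→600, (A,nl_idx)→1360, (B,merge)→1940, (A,merge)→2120, (B,hash)→3240 …(+2); best=340 via (B,nl_idx)
  {BC}: card=4000; try (C,hash)→3600, (B,hash)→3600, (C,merge)→3800, (B,merge)→3800, (C,nl_idx)→5800, (B,nl_idx)→5800 …(+2); best=3600 via (C,hash)
  {ABC}: card=3200; try (C,merge)→3580, (C,hash)→3700, (C,nl_idx)→4820, (A,hash)→7800, (A,nl_idx)→26800, (C,nl)→32340 …(+2); best=3580 via (C,merge)

cost=3580; order=A,B,C; methods=nl_idx,merge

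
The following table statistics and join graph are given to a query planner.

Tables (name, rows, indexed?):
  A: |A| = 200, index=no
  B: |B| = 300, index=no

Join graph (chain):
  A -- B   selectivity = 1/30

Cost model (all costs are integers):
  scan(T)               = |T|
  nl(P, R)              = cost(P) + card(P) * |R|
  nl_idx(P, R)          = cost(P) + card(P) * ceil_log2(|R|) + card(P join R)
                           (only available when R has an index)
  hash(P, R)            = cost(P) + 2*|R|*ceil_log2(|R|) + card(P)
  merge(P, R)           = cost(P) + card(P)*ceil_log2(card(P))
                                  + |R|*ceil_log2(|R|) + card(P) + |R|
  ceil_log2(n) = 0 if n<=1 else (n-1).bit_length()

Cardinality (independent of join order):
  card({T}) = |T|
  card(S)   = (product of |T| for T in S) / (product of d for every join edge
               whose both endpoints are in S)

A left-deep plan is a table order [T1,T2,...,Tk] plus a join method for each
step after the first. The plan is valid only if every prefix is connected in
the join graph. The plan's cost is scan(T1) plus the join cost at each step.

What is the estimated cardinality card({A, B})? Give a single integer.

2000

Tables in S: A(200), B(300)
Edges inside S: A-B(d=30)
numerator = 200 * 300 = 60000
denominator = 30 = 30
card(S) = 60000 / 30 = 2000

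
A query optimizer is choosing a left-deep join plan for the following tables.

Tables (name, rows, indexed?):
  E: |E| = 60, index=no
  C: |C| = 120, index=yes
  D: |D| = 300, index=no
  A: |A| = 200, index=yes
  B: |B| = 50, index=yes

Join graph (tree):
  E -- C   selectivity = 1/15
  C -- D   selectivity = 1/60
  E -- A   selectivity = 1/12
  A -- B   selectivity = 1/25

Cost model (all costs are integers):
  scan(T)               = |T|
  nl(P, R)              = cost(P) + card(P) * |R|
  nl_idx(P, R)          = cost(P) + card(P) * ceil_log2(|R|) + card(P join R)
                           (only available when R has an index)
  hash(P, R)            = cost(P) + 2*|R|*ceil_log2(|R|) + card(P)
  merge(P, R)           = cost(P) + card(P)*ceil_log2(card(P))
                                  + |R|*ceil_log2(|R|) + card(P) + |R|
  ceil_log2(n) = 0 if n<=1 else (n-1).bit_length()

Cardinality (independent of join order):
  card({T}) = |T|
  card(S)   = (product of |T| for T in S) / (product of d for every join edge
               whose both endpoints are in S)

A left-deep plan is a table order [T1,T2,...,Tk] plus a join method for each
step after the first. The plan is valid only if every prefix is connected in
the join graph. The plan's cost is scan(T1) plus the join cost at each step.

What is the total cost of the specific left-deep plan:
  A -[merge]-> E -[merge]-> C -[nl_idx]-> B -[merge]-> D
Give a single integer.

step 1: scan A: cost=200, card=200
step 2: join E via merge
    card(P join E) = 200*60/(12) = 1000
    cost = 200 + 200*8 + 60*6 + 200 + 60 = 2420
step 3: join C via merge
    card(P join C) = 1000*120/(15) = 8000
    cost = 2420 + 1000*10 + 120*7 + 1000 + 120 = 14380
step 4: join B via nl_idx
    card(P join B) = 8000*50/(25) = 16000
    cost = 14380 + 8000*6 + 16000 = 78380
step 5: join D via merge
    card(P join D) = 16000*300/(60) = 80000
    cost = 78380 + 16000*14 + 300*9 + 16000 + 300 = 321380

321380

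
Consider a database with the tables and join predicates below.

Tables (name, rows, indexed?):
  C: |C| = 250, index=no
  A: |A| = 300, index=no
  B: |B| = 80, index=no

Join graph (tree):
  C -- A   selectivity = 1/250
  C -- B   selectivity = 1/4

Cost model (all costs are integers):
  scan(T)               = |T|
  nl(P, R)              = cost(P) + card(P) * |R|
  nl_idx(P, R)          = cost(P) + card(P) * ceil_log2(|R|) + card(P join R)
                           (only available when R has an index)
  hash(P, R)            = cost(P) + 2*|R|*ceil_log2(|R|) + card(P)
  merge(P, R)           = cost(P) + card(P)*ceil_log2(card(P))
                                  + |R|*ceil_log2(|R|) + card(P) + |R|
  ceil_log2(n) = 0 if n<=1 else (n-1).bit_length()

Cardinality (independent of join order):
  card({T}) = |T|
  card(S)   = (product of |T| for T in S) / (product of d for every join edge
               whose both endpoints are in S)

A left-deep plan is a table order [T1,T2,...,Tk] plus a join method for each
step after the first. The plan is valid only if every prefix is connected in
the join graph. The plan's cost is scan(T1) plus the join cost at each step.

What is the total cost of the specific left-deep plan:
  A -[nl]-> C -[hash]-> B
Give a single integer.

step 1: scan A: cost=300, card=300
step 2: join C via nl
    card(P join C) = 300*250/(250) = 300
    cost = 300 + 300*250 = 75300
step 3: join B via hash
    card(P join B) = 300*80/(4) = 6000
    cost = 75300 + 2*80*7 + 300 = 76720

76720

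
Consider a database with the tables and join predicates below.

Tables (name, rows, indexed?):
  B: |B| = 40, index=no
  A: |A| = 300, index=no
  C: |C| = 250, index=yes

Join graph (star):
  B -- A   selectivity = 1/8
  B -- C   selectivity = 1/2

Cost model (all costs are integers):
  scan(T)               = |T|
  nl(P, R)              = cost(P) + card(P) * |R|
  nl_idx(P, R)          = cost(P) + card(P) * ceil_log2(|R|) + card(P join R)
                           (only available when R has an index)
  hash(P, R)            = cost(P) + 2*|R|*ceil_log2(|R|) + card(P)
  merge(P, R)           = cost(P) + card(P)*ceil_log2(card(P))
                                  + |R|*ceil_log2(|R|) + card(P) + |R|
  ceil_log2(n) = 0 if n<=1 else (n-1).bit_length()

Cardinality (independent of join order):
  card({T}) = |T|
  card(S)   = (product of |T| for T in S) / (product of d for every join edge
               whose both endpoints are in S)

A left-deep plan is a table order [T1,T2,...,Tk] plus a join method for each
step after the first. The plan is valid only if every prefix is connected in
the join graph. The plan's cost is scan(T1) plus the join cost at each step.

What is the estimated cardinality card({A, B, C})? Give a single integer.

187500

Tables in S: A(300), B(40), C(250)
Edges inside S: B-A(d=8), B-C(d=2)
numerator = 300 * 40 * 250 = 3000000
denominator = 8 * 2 = 16
card(S) = 3000000 / 16 = 187500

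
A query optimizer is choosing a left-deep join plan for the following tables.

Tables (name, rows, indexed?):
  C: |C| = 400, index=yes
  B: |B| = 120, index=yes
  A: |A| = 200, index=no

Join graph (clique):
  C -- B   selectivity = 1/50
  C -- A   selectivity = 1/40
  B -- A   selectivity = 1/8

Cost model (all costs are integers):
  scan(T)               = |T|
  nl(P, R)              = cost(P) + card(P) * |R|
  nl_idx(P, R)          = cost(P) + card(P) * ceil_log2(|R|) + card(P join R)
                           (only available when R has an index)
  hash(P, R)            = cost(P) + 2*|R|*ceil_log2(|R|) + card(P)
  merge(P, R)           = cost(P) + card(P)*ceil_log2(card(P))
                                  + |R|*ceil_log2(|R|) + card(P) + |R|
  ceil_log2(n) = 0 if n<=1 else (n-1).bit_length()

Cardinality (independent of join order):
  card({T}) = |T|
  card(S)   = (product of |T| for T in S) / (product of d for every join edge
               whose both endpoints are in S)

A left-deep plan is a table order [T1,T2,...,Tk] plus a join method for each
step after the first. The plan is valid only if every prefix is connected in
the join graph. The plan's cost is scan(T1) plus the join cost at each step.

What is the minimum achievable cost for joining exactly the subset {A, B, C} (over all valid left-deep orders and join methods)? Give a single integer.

Selinger DP over subsets of {A,B,C}:
  {C}: scan cost=400, card=400
  {B}: scan cost=120, card=120
  {A}: scan cost=200, card=200
  {BC}: card=960; try (C,nl_idx)→2160, (B,hash)→2480, (B,nl_idx)→4160, (C,merge)→5080, (B,merge)→5360, (C,hash)→7440 …(+2); best=2160 via (C,nl_idx)
  {AC}: card=2000; try (C,nl_idx)→4000, (A,hash)→4000, (C,merge)→6000, (A,merge)→6200, (C,hash)→7600, (C,nl)→80200 …(+1); best=4000 via (C,nl_idx)
  {AB}: card=3000; try (B,hash)→2080, (A,merge)→2880, (B,merge)→2960, (A,hash)→3440, (B,nl_idx)→4600, (A,nl)→24120 …(+1); best=2080 via (B,hash)
  {ABC}: card=600; try (A,hash)→6320, (B,hash)→7680, (C,hash)→12280, (A,merge)→14520, (B,nl_idx)→18600, (B,merge)→28960 …(+5); best=6320 via (A,hash)

6320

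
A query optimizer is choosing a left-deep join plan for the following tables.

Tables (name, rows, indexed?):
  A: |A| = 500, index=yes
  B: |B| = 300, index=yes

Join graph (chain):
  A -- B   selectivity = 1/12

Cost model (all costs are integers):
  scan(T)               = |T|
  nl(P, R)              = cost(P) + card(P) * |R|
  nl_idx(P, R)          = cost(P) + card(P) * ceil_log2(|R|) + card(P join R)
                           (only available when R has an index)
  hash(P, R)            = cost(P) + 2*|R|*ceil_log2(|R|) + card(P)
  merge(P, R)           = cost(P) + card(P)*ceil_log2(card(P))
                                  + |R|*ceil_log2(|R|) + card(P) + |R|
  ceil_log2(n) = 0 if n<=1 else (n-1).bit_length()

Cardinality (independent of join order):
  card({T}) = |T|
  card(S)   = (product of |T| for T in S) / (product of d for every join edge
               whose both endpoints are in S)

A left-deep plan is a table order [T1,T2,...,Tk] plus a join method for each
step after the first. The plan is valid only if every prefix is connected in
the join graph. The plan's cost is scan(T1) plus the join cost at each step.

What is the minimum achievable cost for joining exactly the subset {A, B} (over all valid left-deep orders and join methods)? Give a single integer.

6400

Selinger DP over subsets of {A,B}:
  {A}: scan cost=500, card=500
  {B}: scan cost=300, card=300
  {AB}: card=12500; try (B,hash)→6400, (A,merge)→8300, (B,merge)→8500, (A,hash)→9600, (A,nl_idx)→15500, (B,nl_idx)→17500 …(+2); best=6400 via (B,hash)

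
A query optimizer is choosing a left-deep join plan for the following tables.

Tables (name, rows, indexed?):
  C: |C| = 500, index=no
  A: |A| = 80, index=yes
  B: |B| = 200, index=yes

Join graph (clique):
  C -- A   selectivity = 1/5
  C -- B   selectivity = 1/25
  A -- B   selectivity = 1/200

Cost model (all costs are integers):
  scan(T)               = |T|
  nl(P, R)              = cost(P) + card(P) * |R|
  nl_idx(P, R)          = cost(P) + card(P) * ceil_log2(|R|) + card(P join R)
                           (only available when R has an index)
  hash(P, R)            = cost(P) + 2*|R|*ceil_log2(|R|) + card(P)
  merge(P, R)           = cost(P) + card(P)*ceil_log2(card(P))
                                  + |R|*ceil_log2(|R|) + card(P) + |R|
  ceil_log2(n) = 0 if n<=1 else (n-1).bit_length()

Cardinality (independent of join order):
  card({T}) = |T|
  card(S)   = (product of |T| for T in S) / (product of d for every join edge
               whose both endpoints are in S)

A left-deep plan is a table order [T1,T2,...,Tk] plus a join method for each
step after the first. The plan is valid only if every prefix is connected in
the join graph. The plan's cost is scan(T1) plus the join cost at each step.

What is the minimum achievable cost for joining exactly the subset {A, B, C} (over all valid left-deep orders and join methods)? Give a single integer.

6440

Selinger DP over subsets of {A,B,C}:
  {C}: scan cost=500, card=500
  {A}: scan cost=80, card=80
  {B}: scan cost=200, card=200
  {AC}: card=8000; try (A,hash)→2120, (C,merge)→5720, (A,merge)→6140, (C,hash)→9160, (A,nl_idx)→12000, (C,nl)→40080 …(+1); best=2120 via (A,hash)
  {BC}: card=4000; try (B,hash)→4200, (C,merge)→7000, (B,merge)→7300, (B,nl_idx)→8500, (C,hash)→9400, (C,nl)→100200 …(+1); best=4200 via (B,hash)
  {AB}: card=80; try (B,nl_idx)→800, (A,hash)→1520, (A,nl_idx)→1680, (B,merge)→2520, (A,merge)→2640, (B,hash)→3360 …(+2); best=800 via (B,nl_idx)
  {ABC}: card=320; try (C,merge)→6440, (A,hash)→9320, (C,hash)→9880, (B,hash)→13320, (A,nl_idx)→32520, (C,nl)→40800 …(+5); best=6440 via (C,merge)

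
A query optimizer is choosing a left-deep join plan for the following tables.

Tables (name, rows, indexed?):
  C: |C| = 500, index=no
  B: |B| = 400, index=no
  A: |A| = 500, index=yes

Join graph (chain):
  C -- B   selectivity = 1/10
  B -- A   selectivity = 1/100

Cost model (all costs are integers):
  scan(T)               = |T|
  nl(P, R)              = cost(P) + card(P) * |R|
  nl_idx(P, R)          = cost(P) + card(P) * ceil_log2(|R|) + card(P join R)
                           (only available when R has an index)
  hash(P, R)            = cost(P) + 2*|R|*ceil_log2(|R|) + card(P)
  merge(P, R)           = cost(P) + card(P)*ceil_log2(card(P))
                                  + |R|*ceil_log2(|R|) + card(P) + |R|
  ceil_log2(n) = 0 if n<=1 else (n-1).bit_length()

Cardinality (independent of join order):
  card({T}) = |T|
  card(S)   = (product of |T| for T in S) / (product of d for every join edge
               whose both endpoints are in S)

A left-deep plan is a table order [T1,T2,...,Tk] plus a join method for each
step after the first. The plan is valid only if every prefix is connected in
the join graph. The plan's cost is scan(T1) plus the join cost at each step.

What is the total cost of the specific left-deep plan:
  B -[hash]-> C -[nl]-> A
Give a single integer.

10009800

step 1: scan B: cost=400, card=400
step 2: join C via hash
    card(P join C) = 400*500/(10) = 20000
    cost = 400 + 2*500*9 + 400 = 9800
step 3: join A via nl
    card(P join A) = 20000*500/(100) = 100000
    cost = 9800 + 20000*500 = 10009800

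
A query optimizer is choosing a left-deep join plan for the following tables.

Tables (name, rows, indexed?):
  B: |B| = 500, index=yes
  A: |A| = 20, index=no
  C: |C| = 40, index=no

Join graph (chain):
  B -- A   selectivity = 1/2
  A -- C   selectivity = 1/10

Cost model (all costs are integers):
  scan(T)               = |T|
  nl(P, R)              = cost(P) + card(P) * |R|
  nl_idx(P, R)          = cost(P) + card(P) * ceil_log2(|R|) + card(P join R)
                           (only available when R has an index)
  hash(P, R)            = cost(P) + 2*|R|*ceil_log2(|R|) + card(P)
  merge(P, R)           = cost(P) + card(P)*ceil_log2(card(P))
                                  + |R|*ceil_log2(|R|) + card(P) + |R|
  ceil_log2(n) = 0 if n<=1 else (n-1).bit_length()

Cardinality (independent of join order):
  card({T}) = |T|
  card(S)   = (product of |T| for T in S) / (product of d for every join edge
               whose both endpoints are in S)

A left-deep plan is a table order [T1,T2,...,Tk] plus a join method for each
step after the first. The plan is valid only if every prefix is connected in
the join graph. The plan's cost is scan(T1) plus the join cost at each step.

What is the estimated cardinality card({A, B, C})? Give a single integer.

20000

Tables in S: A(20), B(500), C(40)
Edges inside S: B-A(d=2), A-C(d=10)
numerator = 20 * 500 * 40 = 400000
denominator = 2 * 10 = 20
card(S) = 400000 / 20 = 20000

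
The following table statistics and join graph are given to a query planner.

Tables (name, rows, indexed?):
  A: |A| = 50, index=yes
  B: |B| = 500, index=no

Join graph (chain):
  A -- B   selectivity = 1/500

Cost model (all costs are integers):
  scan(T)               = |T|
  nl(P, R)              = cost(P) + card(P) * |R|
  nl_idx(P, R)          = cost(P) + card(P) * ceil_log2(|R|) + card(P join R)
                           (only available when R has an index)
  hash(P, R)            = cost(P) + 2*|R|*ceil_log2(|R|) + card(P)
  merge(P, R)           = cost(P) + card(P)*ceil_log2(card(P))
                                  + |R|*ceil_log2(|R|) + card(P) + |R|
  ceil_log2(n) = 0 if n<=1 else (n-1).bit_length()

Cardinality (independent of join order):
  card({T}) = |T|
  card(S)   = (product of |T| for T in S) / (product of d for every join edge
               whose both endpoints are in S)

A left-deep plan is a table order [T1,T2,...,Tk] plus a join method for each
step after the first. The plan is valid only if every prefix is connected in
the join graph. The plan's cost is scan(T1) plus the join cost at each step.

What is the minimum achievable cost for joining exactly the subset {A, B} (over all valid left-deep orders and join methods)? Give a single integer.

1600

Selinger DP over subsets of {A,B}:
  {A}: scan cost=50, card=50
  {B}: scan cost=500, card=500
  {AB}: card=50; try (A,hash)→1600, (A,nl_idx)→3550, (B,merge)→5400, (A,merge)→5850, (B,hash)→9100, (B,nl)→25050 …(+1); best=1600 via (A,hash)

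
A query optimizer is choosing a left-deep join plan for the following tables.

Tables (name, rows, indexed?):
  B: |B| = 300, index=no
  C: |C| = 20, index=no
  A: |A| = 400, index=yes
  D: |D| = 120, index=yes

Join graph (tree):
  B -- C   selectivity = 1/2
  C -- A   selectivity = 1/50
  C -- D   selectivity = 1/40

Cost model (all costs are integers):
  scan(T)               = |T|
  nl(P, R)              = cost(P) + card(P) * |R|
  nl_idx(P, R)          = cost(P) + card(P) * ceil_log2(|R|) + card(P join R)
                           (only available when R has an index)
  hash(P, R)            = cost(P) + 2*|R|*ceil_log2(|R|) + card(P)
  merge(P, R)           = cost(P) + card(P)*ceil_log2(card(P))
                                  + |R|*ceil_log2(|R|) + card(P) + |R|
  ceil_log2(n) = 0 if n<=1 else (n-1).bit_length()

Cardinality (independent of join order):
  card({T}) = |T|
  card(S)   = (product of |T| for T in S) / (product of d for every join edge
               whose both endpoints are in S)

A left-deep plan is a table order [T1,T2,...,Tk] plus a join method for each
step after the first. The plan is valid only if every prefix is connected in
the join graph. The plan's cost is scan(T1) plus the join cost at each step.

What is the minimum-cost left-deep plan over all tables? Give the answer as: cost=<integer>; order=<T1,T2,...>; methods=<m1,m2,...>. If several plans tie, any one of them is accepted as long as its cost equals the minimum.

cost=7120; order=C,D,A,B; methods=nl_idx,nl_idx,hash

Selinger DP (subsets sized 1..n):
  {B}: scan cost=300, card=300
  {C}: scan cost=20, card=20
  {A}: scan cost=400, card=400
  {D}: scan cost=120, card=120
  {BC}: card=3000; try (C,hash)→800, (B,merge)→3140, (C,merge)→3420, (B,hash)→5440, (B,nl)→6020, (C,nl)→6300; best=800 via (C,hash)
  {AC}: card=160; try (A,nl_idx)→360, (C,hash)→1000, (A,merge)→4140, (C,merge)→4520, (A,hash)→7240, (A,nl)→8020 …(+1); best=360 via (A,nl_idx)
  {CD}: card=60; try (D,nl_idx)→220, (C,hash)→440, (D,merge)→1100, (C,merge)→1200, (D,hash)→1720, (D,nl)→2420 …(+1); best=220 via (D,nl_idx)
  {ABC}: card=24000; try (B,merge)→4800, (B,hash)→5920, (A,hash)→11000, (A,merge)→43800, (B,nl)→48360, (A,nl_idx)→51800 …(+1); best=4800 via (B,merge)
  {BCD}: card=9000; try (B,merge)→3640, (D,hash)→5480, (B,hash)→5680, (B,nl)→18220, (D,nl_idx)→30800, (D,merge)→40760 …(+1); best=3640 via (B,merge)
  {ACD}: card=480; try (A,nl_idx)→1240, (D,nl_idx)→1960, (D,hash)→2200, (D,merge)→2760, (A,merge)→4640, (A,hash)→7480 …(+2); best=1240 via (A,nl_idx)
  {ABCD}: card=72000; try (B,hash)→7120, (B,merge)→9040, (A,hash)→19840, (D,hash)→30480, (A,merge)→142640, (B,nl)→145240 …(+5); best=7120 via (B,hash)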